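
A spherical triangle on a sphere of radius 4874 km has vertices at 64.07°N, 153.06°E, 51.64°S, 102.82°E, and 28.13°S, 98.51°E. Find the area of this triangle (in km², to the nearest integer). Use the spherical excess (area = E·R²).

Side lengths (central angles): a = 0.4142, b = 1.7725, c = 2.1313 rad; semiperimeter s = 2.1590.
By l'Huilier's theorem, tan(E/4) = √[tan(s/2) tan((s−a)/2) tan((s−b)/2) tan((s−c)/2)], giving spherical excess E = 0.3101 rad.
Area = E·R² = 0.3101 × (4874)² ≈ 7365794 km².

7365794 km²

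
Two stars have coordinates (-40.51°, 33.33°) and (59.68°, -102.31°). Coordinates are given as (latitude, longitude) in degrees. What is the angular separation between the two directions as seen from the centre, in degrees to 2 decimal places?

In radians: φ₁ = -0.7070, φ₂ = 1.0416, Δλ = -135.640° = -2.3674 rad.
cos c = sin φ₁ sin φ₂ + cos φ₁ cos φ₂ cos Δλ = (-0.6496)(0.8632) + (0.7603)(0.5048)(-0.7150) = -0.83515,
so c = arccos(-0.83515) = 2.55919 rad.
So the angular separation is 146.63°.

146.63°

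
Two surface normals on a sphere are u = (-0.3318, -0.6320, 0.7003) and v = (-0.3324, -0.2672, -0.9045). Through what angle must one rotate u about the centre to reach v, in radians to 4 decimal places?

u·v = -0.3543; |u| = 1.0000, |v| = 1.0000.
cos θ = (u·v)/(|u||v|) = -0.3543, so θ = 1.9329 rad.

1.9329 rad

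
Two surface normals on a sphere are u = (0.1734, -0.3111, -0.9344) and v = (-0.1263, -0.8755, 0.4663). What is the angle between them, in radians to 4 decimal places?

1.7571 rad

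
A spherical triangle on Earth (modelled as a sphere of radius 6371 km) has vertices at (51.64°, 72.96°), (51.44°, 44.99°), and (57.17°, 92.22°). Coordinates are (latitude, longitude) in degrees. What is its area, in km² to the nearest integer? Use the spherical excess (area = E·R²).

950714 km²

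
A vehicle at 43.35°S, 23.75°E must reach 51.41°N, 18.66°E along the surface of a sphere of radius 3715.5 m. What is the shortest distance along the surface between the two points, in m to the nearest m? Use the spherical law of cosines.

6152 m

With latitudes φ₁ = -43.350°, φ₂ = 51.410° and longitude difference Δλ = -5.090°:
cos c = sin φ₁ sin φ₂ + cos φ₁ cos φ₂ cos Δλ = (-0.6865)(0.7816) + (0.7272)(0.6237)(0.9961) = -0.08477,
so c = arccos(-0.08477) = 1.65567 rad.
Distance = R·c = 3715.5 × 1.6557 ≈ 6152 m.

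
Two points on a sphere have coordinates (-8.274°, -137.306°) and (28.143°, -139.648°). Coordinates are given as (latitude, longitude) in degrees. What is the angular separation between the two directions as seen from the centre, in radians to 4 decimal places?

Let φ₁ = -0.1444 rad, φ₂ = 0.4912 rad, and Δλ = -0.0409 rad.
Haversine: a = sin²(Δφ/2) + cos φ₁ cos φ₂ sin²(Δλ/2) = 0.0976 + (0.9896)(0.8818)(0.0004) = 0.09801.
Central angle c = 2·arcsin(√a) = 0.63682 rad.
So the angular separation is 0.6368 rad.

0.6368 rad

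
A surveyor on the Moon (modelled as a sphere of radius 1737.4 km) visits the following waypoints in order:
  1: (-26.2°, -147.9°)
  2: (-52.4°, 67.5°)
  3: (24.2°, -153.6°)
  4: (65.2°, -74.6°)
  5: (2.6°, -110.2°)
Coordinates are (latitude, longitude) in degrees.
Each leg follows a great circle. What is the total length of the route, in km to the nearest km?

11060 km

Leg 1→2: central angle 1.6674 rad, distance 2896.9 km.
Leg 2→3: central angle 2.4101 rad, distance 4187.2 km.
Leg 3→4: central angle 1.1095 rad, distance 1927.6 km.
Leg 4→5: central angle 1.1790 rad, distance 2048.3 km.
Total: 2896.9 + 4187.2 + 1927.6 + 2048.3 ≈ 11060 km.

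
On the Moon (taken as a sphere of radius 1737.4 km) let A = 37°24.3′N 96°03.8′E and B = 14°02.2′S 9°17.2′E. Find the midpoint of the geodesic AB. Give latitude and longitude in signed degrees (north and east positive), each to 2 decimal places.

15.82°, 47.30°

The central angle between A and B is δ = 1.6750 rad.
With f = 0.5, the slerp weights are sin((1−f)δ)/sin δ = 0.7470 and sin(fδ)/sin δ = 0.7470.
Weighted sum of the unit vectors: (0.7470)·(-0.0839,0.7899,0.6074) + (0.7470)·(0.9574,0.1566,-0.2425) = (0.6525, 0.7070, 0.2726).
Converting back: φ = atan2(z, √(x²+y²)) = 15.82°, λ = atan2(y, x) = 47.30°.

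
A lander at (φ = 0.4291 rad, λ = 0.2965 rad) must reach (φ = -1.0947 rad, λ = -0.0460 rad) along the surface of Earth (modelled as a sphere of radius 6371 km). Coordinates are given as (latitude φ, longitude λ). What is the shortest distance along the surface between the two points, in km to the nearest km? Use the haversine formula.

In radians: φ₁ = 0.4291, φ₂ = -1.0947, Δλ = -19.624° = -0.3425 rad.
Haversine: a = sin²(Δφ/2) + cos φ₁ cos φ₂ sin²(Δλ/2) = 0.4765 + (0.9093)(0.4583)(0.0290) = 0.48861.
Central angle c = 2·arcsin(√a) = 1.54802 rad.
Distance = R·c = 6371 × 1.5480 ≈ 9862 km.

9862 km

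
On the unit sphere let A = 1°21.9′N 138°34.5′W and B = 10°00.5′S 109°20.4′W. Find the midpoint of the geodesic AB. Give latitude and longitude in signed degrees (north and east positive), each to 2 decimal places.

-4.47°, -124.07°

Central angle δ = 0.5453 rad. Interpolating on the sphere with fraction f = 0.5:
P = [sin((1−f)δ)·A + sin(fδ)·B] / sin δ = 0.5192·A + 0.5192·B in Cartesian coordinates,
giving P = (-0.5585, -0.8258, -0.0779), i.e. latitude -4.47°, longitude -124.07°.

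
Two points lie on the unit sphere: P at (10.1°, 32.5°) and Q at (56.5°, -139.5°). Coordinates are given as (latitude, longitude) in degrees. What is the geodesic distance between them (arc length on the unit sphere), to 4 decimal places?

In radians: φ₁ = 0.1763, φ₂ = 0.9861, Δλ = -172.000° = -3.0020 rad.
cos c = sin φ₁ sin φ₂ + cos φ₁ cos φ₂ cos Δλ = (0.1754)(0.8339) + (0.9845)(0.5519)(-0.9903) = -0.39186,
so c = arccos(-0.39186) = 1.97345 rad.
On the unit sphere the arc length equals the central angle: 1.9734.

1.9734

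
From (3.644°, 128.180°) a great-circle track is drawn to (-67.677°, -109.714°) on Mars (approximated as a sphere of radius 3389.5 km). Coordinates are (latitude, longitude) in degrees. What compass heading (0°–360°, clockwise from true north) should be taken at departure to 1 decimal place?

160.5°

With φ₁ = 0.0636, φ₂ = -1.1812, Δλ = 2.1312 rad, the forward-azimuth formula gives
θ = atan2( sin Δλ cos φ₂ , cos φ₁ sin φ₂ − sin φ₁ cos φ₂ cos Δλ ) = atan2(0.3217, -0.9104) = 160.54°.
So the initial bearing is 160.5°.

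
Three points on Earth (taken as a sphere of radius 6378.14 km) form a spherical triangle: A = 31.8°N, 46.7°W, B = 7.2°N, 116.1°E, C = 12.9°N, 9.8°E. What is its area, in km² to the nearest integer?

Side lengths (central angles): a = 1.8167, b = 0.9583, c = 2.4030 rad; semiperimeter s = 2.5890.
By l'Huilier's theorem, tan(E/4) = √[tan(s/2) tan((s−a)/2) tan((s−b)/2) tan((s−c)/2)], giving spherical excess E = 1.4415 rad.
Area = E·R² = 1.4415 × (6378.14)² ≈ 58642967 km².

58642967 km²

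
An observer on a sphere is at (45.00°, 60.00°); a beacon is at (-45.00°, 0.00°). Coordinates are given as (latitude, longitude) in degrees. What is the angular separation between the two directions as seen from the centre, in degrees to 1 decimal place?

104.5°

With latitudes φ₁ = 45.000°, φ₂ = -45.000° and longitude difference Δλ = -60.000°:
cos c = sin φ₁ sin φ₂ + cos φ₁ cos φ₂ cos Δλ = (0.7071)(-0.7071) + (0.7071)(0.7071)(0.5000) = -0.25000,
so c = arccos(-0.25000) = 1.82348 rad.
So the angular separation is 104.5°.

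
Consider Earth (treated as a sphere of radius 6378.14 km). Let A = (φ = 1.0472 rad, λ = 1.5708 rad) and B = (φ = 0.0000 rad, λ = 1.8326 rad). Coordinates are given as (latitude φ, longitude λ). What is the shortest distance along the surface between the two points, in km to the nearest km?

6804 km

In radians: φ₁ = 1.0472, φ₂ = 0.0000, Δλ = 15.000° = 0.2618 rad.
cos c = sin φ₁ sin φ₂ + cos φ₁ cos φ₂ cos Δλ = (0.8660)(0.0000) + (0.5000)(1.0000)(0.9659) = 0.48296,
so c = arccos(0.48296) = 1.06676 rad.
Distance = R·c = 6378.14 × 1.0668 ≈ 6804 km.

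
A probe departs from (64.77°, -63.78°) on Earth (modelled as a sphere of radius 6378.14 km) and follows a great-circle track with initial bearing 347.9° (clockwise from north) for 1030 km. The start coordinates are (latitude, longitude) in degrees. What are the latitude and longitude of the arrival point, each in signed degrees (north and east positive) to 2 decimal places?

Angular distance δ = d/R = 1030/6378.14 = 0.16149 rad; initial bearing θ = 6.0720 rad.
sin φ₂ = sin φ₁ cos δ + cos φ₁ sin δ cos θ = (0.9046)(0.9870) + (0.4263)(0.1608)(0.9778) = 0.9598, so φ₂ = 73.71°.
Δλ = atan2(sin θ sin δ cos φ₁, cos δ − sin φ₁ sin φ₂) = atan2(-0.0144, 0.1187) = -6.901°.
λ₂ = -63.780° − 6.901° = -70.68°.

73.71°, -70.68°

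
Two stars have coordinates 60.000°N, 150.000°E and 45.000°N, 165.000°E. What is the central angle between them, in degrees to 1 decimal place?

17.5°

With latitudes φ₁ = 60.000°, φ₂ = 45.000° and longitude difference Δλ = 15.000°:
Haversine: a = sin²(Δφ/2) + cos φ₁ cos φ₂ sin²(Δλ/2) = 0.0170 + (0.5000)(0.7071)(0.0170) = 0.02306.
Central angle c = 2·arcsin(√a) = 0.30489 rad.
So the angular separation is 17.5°.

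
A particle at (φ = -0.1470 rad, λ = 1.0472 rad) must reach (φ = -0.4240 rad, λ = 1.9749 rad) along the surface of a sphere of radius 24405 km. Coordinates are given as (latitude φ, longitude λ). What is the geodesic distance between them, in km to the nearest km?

22602 km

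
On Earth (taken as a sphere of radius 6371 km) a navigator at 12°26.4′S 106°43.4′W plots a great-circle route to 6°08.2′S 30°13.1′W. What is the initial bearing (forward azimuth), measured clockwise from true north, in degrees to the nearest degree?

Δλ = 76.505° = 1.3353 rad.
y = sin Δλ · cos φ₂ = (0.9724)(0.9943) = 0.9668
x = cos φ₁ sin φ₂ − sin φ₁ cos φ₂ cos Δλ = (0.9765)(-0.1069) − (-0.2154)(0.9943)(0.2334) = -0.0544
θ = atan2(y, x) = 93.22°, so the bearing is 93°.

93°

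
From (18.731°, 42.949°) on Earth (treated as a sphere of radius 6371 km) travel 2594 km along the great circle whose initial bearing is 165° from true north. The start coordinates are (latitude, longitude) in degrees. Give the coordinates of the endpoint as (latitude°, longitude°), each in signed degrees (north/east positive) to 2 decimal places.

-3.86°, 48.85°

Angular distance δ = d/R = 2594/6371 = 0.40716 rad; initial bearing θ = 2.8798 rad.
sin φ₂ = sin φ₁ cos δ + cos φ₁ sin δ cos θ = (0.3211)(0.9183) + (0.9470)(0.3960)(-0.9659) = -0.0674, so φ₂ = -3.86°.
Δλ = atan2(sin θ sin δ cos φ₁, cos δ − sin φ₁ sin φ₂) = atan2(0.0971, 0.9399) = 5.896°.
λ₂ = 42.949° + 5.896° = 48.85°.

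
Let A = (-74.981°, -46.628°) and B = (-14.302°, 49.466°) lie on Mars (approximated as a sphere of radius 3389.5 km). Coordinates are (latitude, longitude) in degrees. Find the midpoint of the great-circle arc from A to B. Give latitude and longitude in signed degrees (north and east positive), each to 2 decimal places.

-51.17°, 34.16°

Central angle δ = 1.3572 rad. Interpolating on the sphere with fraction f = 0.5:
P = [sin((1−f)δ)·A + sin(fδ)·B] / sin δ = 0.6423·A + 0.6423·B in Cartesian coordinates,
giving P = (0.5188, 0.3520, -0.7790), i.e. latitude -51.17°, longitude 34.16°.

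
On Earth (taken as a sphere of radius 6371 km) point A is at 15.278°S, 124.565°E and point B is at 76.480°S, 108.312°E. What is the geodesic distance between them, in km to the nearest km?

6871 km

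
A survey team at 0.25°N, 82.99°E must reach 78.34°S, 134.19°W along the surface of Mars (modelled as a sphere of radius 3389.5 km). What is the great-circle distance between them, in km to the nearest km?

Let φ₁ = 0.0044 rad, φ₂ = -1.3673 rad, and Δλ = 2.4927 rad.
Haversine: a = sin²(Δφ/2) + cos φ₁ cos φ₂ sin²(Δλ/2) = 0.4011 + (1.0000)(0.2021)(0.8984) = 0.58265.
Central angle c = 2·arcsin(√a) = 1.73685 rad.
Distance = R·c = 3389.5 × 1.7369 ≈ 5887 km.

5887 km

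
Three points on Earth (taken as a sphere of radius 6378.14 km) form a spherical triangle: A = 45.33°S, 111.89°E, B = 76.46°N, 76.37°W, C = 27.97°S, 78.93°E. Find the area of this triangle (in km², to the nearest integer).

50662156 km²

Side lengths (central angles): a = 2.2703, b = 0.5462, c = 2.5950 rad; semiperimeter s = 2.7057.
By l'Huilier's theorem, tan(E/4) = √[tan(s/2) tan((s−a)/2) tan((s−b)/2) tan((s−c)/2)], giving spherical excess E = 1.2454 rad.
Area = E·R² = 1.2454 × (6378.14)² ≈ 50662156 km².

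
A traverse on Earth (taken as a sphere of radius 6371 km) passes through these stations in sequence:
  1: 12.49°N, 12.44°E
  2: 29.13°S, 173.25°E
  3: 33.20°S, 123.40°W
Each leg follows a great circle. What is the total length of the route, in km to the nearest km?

23255 km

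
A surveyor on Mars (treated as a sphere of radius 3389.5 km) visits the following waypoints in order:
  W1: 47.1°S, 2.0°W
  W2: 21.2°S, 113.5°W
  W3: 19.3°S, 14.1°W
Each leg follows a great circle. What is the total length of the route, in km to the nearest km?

10621 km

Leg W1→W2: central angle 1.5385 rad, distance 5214.7 km.
Leg W2→W3: central angle 1.5950 rad, distance 5406.2 km.
Total: 5214.7 + 5406.2 ≈ 10621 km.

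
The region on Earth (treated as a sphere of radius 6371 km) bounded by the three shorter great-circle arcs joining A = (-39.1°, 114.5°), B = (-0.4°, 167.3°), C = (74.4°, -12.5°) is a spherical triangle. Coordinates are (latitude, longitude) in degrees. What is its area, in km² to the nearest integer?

73657734 km²

Side lengths (central angles): a = 1.8500, b = 2.3936, c = 1.0774 rad; semiperimeter s = 2.6605.
By l'Huilier's theorem, tan(E/4) = √[tan(s/2) tan((s−a)/2) tan((s−b)/2) tan((s−c)/2)], giving spherical excess E = 1.8147 rad.
Area = E·R² = 1.8147 × (6371)² ≈ 73657734 km².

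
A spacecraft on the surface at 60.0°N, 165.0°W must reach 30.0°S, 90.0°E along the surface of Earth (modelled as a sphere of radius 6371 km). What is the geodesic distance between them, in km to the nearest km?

In radians: φ₁ = 1.0472, φ₂ = -0.5236, Δλ = -105.000° = -1.8326 rad.
cos c = sin φ₁ sin φ₂ + cos φ₁ cos φ₂ cos Δλ = (0.8660)(-0.5000) + (0.5000)(0.8660)(-0.2588) = -0.54508,
so c = arccos(-0.54508) = 2.14729 rad.
Distance = R·c = 6371 × 2.1473 ≈ 13680 km.

13680 km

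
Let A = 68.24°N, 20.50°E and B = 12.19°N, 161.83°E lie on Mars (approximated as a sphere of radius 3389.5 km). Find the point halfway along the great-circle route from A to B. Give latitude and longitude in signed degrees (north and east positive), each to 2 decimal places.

57.51°, 143.22°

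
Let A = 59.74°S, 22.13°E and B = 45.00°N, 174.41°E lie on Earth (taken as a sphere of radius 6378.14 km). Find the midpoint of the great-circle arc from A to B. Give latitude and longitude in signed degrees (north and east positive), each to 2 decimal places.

-24.06°, 132.49°

Central angle δ = 2.7550 rad. Interpolating on the sphere with fraction f = 0.5:
P = [sin((1−f)δ)·A + sin(fδ)·B] / sin δ = 2.6028·A + 2.6028·B in Cartesian coordinates,
giving P = (-0.6167, 0.6734, -0.4077), i.e. latitude -24.06°, longitude 132.49°.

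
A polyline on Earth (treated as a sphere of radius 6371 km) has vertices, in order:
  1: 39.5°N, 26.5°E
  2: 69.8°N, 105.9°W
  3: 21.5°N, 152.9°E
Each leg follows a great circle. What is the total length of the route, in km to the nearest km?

Leg 1→2: central angle 1.1403 rad, distance 7265.1 km.
Leg 2→3: central angle 1.2854 rad, distance 8189.2 km.
Total: 7265.1 + 8189.2 ≈ 15454 km.

15454 km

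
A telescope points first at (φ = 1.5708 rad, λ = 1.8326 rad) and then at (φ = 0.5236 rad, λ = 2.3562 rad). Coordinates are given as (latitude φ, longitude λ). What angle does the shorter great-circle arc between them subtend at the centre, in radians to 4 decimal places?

1.0472 rad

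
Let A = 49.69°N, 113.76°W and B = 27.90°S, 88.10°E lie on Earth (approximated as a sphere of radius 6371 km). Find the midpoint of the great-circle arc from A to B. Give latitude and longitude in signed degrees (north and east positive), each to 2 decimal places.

Central angle δ = 2.6626 rad. Interpolating on the sphere with fraction f = 0.5:
P = [sin((1−f)δ)·A + sin(fδ)·B] / sin δ = 2.1076·A + 2.1076·B in Cartesian coordinates,
giving P = (-0.4876, 0.6137, 0.6210), i.e. latitude 38.39°, longitude 128.47°.

38.39°, 128.47°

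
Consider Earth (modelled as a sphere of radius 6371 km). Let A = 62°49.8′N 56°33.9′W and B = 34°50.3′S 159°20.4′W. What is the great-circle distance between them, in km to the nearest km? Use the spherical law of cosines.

14037 km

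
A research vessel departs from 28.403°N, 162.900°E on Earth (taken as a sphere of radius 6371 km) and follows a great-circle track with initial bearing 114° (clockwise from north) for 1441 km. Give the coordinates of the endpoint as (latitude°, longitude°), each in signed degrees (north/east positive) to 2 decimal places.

Angular distance δ = d/R = 1441/6371 = 0.22618 rad; initial bearing θ = 1.9897 rad.
sin φ₂ = sin φ₁ cos δ + cos φ₁ sin δ cos θ = (0.4757)(0.9745) + (0.8796)(0.2243)(-0.4067) = 0.3833, so φ₂ = 22.54°.
Δλ = atan2(sin θ sin δ cos φ₁, cos δ − sin φ₁ sin φ₂) = atan2(0.1802, 0.7922) = 12.816°.
λ₂ = 162.900° + 12.816° = 175.72°.

22.54°, 175.72°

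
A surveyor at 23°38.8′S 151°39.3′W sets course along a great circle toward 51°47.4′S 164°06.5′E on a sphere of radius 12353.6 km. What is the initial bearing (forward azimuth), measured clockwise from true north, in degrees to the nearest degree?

With φ₁ = -0.4127, φ₂ = -0.9039, Δλ = -0.7721 rad, the forward-azimuth formula gives
θ = atan2( sin Δλ cos φ₂ , cos φ₁ sin φ₂ − sin φ₁ cos φ₂ cos Δλ ) = atan2(-0.4315, -0.5420) = -141.48°.
Adding 360° brings this into [0°, 360°): 219°.

219°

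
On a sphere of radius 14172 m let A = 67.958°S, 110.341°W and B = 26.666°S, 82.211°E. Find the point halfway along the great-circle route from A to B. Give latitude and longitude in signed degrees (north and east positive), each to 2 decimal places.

-68.80°, 91.00°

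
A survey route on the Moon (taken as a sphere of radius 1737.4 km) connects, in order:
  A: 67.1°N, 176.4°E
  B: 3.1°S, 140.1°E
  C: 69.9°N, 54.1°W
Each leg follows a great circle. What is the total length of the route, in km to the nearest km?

5679 km

Leg A→B: central angle 1.3043 rad, distance 2266.1 km.
Leg B→C: central angle 1.9643 rad, distance 3412.8 km.
Total: 2266.1 + 3412.8 ≈ 5679 km.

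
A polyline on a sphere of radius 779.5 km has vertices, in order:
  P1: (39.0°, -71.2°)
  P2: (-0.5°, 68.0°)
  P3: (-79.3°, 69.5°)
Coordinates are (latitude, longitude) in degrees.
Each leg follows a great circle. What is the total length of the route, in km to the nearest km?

2792 km

Leg P1→P2: central angle 2.2065 rad, distance 1720.0 km.
Leg P2→P3: central angle 1.3754 rad, distance 1072.1 km.
Total: 1720.0 + 1072.1 ≈ 2792 km.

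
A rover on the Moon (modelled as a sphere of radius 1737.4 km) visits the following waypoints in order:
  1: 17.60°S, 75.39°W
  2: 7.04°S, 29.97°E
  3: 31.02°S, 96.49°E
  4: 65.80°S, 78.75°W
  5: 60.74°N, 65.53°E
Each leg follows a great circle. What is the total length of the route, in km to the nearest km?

Leg 1→2: central angle 1.7860 rad, distance 3103.0 km.
Leg 2→3: central angle 1.1571 rad, distance 2010.3 km.
Leg 3→4: central angle 1.4505 rad, distance 2520.2 km.
Leg 4→5: central angle 2.8522 rad, distance 4955.4 km.
Total: 3103.0 + 2010.3 + 2520.2 + 4955.4 ≈ 12589 km.

12589 km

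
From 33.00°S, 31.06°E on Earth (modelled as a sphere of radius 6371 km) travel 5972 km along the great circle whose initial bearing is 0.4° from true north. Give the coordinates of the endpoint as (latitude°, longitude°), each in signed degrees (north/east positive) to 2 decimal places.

Angular distance δ = d/R = 5972/6371 = 0.93737 rad; initial bearing θ = 0.0070 rad.
sin φ₂ = sin φ₁ cos δ + cos φ₁ sin δ cos θ = (-0.5446)(0.5919) + (0.8387)(0.8060)(1.0000) = 0.3536, so φ₂ = 20.71°.
Δλ = atan2(sin θ sin δ cos φ₁, cos δ − sin φ₁ sin φ₂) = atan2(0.0047, 0.7845) = 0.345°.
λ₂ = 31.060° + 0.345° = 31.40°.

20.71°, 31.40°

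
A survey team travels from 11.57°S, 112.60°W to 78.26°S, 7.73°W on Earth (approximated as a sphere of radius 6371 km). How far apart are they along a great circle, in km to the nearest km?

Let φ₁ = -0.2019 rad, φ₂ = -1.3659 rad, and Δλ = 1.8303 rad.
cos c = sin φ₁ sin φ₂ + cos φ₁ cos φ₂ cos Δλ = (-0.2006)(-0.9791) + (0.9797)(0.2035)(-0.2566) = 0.14521,
so c = arccos(0.14521) = 1.42507 rad.
Distance = R·c = 6371 × 1.4251 ≈ 9079 km.

9079 km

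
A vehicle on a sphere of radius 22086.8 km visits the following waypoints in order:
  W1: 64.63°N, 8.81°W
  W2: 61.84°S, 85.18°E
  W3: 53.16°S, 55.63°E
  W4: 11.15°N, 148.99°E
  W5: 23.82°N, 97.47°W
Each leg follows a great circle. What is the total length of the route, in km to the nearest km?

Leg W1→W2: central angle 2.5161 rad, distance 55572.7 km.
Leg W2→W3: central angle 0.3119 rad, distance 6889.7 km.
Leg W3→W4: central angle 1.7612 rad, distance 38899.0 km.
Leg W4→W5: central angle 1.8550 rad, distance 40970.6 km.
Total: 55572.7 + 6889.7 + 38899.0 + 40970.6 ≈ 142332 km.

142332 km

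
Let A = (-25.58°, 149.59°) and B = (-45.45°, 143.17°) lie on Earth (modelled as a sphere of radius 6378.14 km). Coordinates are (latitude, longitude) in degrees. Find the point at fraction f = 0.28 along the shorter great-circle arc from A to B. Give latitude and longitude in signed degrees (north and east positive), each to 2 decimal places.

Central angle δ = 0.3583 rad. Interpolating on the sphere with fraction f = 0.28:
P = [sin((1−f)δ)·A + sin(fδ)·B] / sin δ = 0.7275·A + 0.2856·B in Cartesian coordinates,
giving P = (-0.7263, 0.4523, -0.5176), i.e. latitude -31.17°, longitude 148.09°.

-31.17°, 148.09°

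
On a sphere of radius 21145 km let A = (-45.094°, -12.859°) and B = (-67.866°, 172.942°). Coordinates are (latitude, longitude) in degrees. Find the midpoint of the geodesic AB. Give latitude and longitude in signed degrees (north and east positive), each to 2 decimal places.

-78.48°, -19.42°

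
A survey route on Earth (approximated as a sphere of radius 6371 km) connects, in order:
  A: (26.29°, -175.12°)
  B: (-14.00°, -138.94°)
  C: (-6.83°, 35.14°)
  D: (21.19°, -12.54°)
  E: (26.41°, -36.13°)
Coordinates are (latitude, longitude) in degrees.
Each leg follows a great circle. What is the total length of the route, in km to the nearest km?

32084 km

Leg A→B: central angle 0.9335 rad, distance 5947.3 km.
Leg B→C: central angle 2.7639 rad, distance 17608.5 km.
Leg C→D: central angle 0.9517 rad, distance 6063.2 km.
Leg D→E: central angle 0.3869 rad, distance 2465.2 km.
Total: 5947.3 + 17608.5 + 6063.2 + 2465.2 ≈ 32084 km.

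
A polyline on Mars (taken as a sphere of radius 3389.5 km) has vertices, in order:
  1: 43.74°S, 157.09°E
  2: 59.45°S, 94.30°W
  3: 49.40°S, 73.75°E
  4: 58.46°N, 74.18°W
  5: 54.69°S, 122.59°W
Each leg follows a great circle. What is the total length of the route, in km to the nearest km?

24321 km

Leg 1→2: central angle 1.0722 rad, distance 3634.1 km.
Leg 2→3: central angle 1.2342 rad, distance 4183.4 km.
Leg 3→4: central angle 2.7807 rad, distance 9425.1 km.
Leg 4→5: central angle 2.0884 rad, distance 7078.6 km.
Total: 3634.1 + 4183.4 + 9425.1 + 7078.6 ≈ 24321 km.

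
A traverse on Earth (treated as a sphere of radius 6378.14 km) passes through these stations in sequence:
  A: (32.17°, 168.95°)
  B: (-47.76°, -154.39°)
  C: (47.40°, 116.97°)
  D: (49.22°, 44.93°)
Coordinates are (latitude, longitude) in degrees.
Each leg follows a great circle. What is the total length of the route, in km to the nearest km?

28363 km

Leg A→B: central angle 1.5085 rad, distance 9621.2 km.
Leg B→C: central angle 2.1343 rad, distance 13612.9 km.
Leg C→D: central angle 0.8042 rad, distance 5129.1 km.
Total: 9621.2 + 13612.9 + 5129.1 ≈ 28363 km.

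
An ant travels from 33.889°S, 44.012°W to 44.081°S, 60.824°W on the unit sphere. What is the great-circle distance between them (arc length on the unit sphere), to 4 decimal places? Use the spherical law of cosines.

Let φ₁ = -0.5915 rad, φ₂ = -0.7694 rad, and Δλ = -0.2934 rad.
cos c = sin φ₁ sin φ₂ + cos φ₁ cos φ₂ cos Δλ = (-0.5576)(-0.6957) + (0.8301)(0.7184)(0.9573) = 0.95873,
so c = arccos(0.95873) = 0.28828 rad.
On the unit sphere the arc length equals the central angle: 0.2883.

0.2883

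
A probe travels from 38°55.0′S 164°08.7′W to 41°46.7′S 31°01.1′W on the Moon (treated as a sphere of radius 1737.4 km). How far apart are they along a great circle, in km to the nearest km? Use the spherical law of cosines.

With latitudes φ₁ = -38.917°, φ₂ = -41.778° and longitude difference Δλ = 133.127°:
cos c = sin φ₁ sin φ₂ + cos φ₁ cos φ₂ cos Δλ = (-0.6282)(-0.6663) + (0.7781)(0.7457)(-0.6836) = 0.02188,
so c = arccos(0.02188) = 1.54891 rad.
Distance = R·c = 1737.4 × 1.5489 ≈ 2691 km.

2691 km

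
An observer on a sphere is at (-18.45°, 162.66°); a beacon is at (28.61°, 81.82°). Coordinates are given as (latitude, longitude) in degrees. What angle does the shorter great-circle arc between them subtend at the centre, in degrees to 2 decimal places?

91.09°

In radians: φ₁ = -0.3220, φ₂ = 0.4993, Δλ = -80.840° = -1.4109 rad.
Haversine: a = sin²(Δφ/2) + cos φ₁ cos φ₂ sin²(Δλ/2) = 0.1594 + (0.9486)(0.8779)(0.4204) = 0.50949.
Central angle c = 2·arcsin(√a) = 1.58977 rad.
So the angular separation is 91.09°.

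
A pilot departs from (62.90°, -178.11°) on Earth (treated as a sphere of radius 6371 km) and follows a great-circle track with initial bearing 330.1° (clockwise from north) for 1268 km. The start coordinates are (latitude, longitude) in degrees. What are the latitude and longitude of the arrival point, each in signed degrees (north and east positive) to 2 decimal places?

Angular distance δ = d/R = 1268/6371 = 0.19903 rad; initial bearing θ = 5.7613 rad.
sin φ₂ = sin φ₁ cos δ + cos φ₁ sin δ cos θ = (0.8902)(0.9803) + (0.4555)(0.1977)(0.8669) = 0.9507, so φ₂ = 71.94°.
Δλ = atan2(sin θ sin δ cos φ₁, cos δ − sin φ₁ sin φ₂) = atan2(-0.0449, 0.1339) = -18.535°.
λ₂ = -178.110° − 18.535° = -196.64° → 163.36° after wrapping to (−180°, 180°].

71.94°, 163.36°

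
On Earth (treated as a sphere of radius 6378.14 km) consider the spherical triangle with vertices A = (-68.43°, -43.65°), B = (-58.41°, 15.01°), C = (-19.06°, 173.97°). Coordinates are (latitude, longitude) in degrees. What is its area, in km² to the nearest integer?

18403379 km²

Side lengths (central angles): a = 1.7558, b = 1.5423, c = 0.4683 rad; semiperimeter s = 1.8832.
By l'Huilier's theorem, tan(E/4) = √[tan(s/2) tan((s−a)/2) tan((s−b)/2) tan((s−c)/2)], giving spherical excess E = 0.4524 rad.
Area = E·R² = 0.4524 × (6378.14)² ≈ 18403379 km².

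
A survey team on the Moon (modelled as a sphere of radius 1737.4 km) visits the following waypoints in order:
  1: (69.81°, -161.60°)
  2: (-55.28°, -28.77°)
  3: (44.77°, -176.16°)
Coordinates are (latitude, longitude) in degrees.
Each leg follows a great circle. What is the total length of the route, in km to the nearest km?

Leg 1→2: central angle 2.7024 rad, distance 4695.1 km.
Leg 2→3: central angle 2.7376 rad, distance 4756.2 km.
Total: 4695.1 + 4756.2 ≈ 9451 km.

9451 km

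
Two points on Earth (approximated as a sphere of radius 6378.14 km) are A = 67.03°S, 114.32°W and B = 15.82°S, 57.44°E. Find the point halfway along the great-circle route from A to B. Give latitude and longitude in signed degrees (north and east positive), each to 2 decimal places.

-64.13°, 51.89°

Central angle δ = 1.6917 rad. Interpolating on the sphere with fraction f = 0.5:
P = [sin((1−f)δ)·A + sin(fδ)·B] / sin δ = 0.7540·A + 0.7540·B in Cartesian coordinates,
giving P = (0.2692, 0.3433, -0.8998), i.e. latitude -64.13°, longitude 51.89°.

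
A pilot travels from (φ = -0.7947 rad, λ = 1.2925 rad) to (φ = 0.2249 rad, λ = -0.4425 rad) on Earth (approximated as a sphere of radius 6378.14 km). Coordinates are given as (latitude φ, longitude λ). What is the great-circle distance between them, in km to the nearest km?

With latitudes φ₁ = -45.533°, φ₂ = 12.886° and longitude difference Δλ = -99.408°:
cos c = sin φ₁ sin φ₂ + cos φ₁ cos φ₂ cos Δλ = (-0.7137)(0.2230) + (0.7005)(0.9748)(-0.1635) = -0.27078,
so c = arccos(-0.27078) = 1.84499 rad.
Distance = R·c = 6378.14 × 1.8450 ≈ 11768 km.

11768 km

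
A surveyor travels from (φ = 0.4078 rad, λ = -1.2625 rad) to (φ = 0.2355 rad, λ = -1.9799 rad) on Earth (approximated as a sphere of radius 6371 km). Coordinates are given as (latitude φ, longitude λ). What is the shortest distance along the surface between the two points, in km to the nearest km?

With latitudes φ₁ = 23.365°, φ₂ = 13.493° and longitude difference Δλ = -41.104°:
cos c = sin φ₁ sin φ₂ + cos φ₁ cos φ₂ cos Δλ = (0.3966)(0.2333) + (0.9180)(0.9724)(0.7535) = 0.76517,
so c = arccos(0.76517) = 0.69949 rad.
Distance = R·c = 6371 × 0.6995 ≈ 4456 km.

4456 km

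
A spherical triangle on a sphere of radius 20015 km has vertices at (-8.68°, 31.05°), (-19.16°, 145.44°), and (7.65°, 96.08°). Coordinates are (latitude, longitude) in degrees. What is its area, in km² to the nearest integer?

244732180 km²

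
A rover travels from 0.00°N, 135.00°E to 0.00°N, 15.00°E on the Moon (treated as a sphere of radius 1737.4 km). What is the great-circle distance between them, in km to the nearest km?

3639 km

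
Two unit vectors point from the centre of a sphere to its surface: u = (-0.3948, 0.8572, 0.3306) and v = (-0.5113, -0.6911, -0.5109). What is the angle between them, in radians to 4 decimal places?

2.1645 rad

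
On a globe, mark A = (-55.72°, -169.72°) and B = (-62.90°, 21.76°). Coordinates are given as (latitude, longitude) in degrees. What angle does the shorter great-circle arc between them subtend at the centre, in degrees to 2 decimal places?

61.04°

In radians: φ₁ = -0.9725, φ₂ = -1.0978, Δλ = -168.520° = -2.9412 rad.
cos c = sin φ₁ sin φ₂ + cos φ₁ cos φ₂ cos Δλ = (-0.8263)(-0.8902) + (0.5632)(0.4555)(-0.9800) = 0.48413,
so c = arccos(0.48413) = 1.06543 rad.
So the angular separation is 61.04°.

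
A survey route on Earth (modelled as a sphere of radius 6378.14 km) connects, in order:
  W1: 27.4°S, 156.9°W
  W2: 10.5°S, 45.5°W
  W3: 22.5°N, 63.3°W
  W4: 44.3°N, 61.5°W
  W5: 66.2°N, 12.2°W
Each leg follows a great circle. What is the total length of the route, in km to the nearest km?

Leg W1→W2: central angle 1.8077 rad, distance 11529.5 km.
Leg W2→W3: central angle 0.6515 rad, distance 4155.3 km.
Leg W3→W4: central angle 0.3814 rad, distance 2432.4 km.
Leg W4→W5: central angle 0.5964 rad, distance 3804.0 km.
Total: 11529.5 + 4155.3 + 2432.4 + 3804.0 ≈ 21921 km.

21921 km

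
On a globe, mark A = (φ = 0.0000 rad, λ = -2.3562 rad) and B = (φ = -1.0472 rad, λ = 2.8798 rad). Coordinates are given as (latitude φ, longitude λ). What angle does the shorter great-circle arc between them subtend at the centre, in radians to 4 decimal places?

1.3181 rad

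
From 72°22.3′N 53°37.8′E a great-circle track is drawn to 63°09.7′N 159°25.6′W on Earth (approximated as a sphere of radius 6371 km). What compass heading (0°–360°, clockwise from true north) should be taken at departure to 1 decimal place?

Δλ = 146.943° = 2.5646 rad.
y = sin Δλ · cos φ₂ = (0.5455)(0.4515) = 0.2463
x = cos φ₁ sin φ₂ − sin φ₁ cos φ₂ cos Δλ = (0.3028)(0.8923) − (0.9530)(0.4515)(-0.8381) = 0.6308
θ = atan2(y, x) = 21.32°, so the bearing is 21.3°.

21.3°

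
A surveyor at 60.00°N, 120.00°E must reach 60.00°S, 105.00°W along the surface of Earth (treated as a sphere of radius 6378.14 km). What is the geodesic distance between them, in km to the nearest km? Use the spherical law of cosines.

17582 km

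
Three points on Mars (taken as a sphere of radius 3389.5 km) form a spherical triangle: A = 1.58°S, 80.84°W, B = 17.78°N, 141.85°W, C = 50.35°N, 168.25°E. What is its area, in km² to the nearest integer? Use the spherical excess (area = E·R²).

5494996 km²

Side lengths (central angles): a = 0.8937, b = 1.8223, c = 1.1008 rad; semiperimeter s = 1.9084.
By l'Huilier's theorem, tan(E/4) = √[tan(s/2) tan((s−a)/2) tan((s−b)/2) tan((s−c)/2)], giving spherical excess E = 0.4783 rad.
Area = E·R² = 0.4783 × (3389.5)² ≈ 5494996 km².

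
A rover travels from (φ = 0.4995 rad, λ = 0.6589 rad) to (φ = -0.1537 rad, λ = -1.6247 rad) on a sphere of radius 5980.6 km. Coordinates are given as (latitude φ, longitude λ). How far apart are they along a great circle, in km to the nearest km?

In radians: φ₁ = 0.4995, φ₂ = -0.1537, Δλ = -130.841° = -2.2836 rad.
Haversine: a = sin²(Δφ/2) + cos φ₁ cos φ₂ sin²(Δλ/2) = 0.1029 + (0.8778)(0.9882)(0.8270) = 0.82031.
Central angle c = 2·arcsin(√a) = 2.26610 rad.
Distance = R·c = 5980.6 × 2.2661 ≈ 13553 km.

13553 km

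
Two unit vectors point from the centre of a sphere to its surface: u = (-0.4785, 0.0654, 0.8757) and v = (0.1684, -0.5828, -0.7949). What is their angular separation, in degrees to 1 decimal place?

144.6°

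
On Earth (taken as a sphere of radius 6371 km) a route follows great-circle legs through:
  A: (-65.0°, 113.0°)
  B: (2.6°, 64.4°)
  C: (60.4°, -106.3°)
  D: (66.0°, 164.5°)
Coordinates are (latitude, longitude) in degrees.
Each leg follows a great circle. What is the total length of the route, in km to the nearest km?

Leg A→B: central angle 1.3304 rad, distance 8476.0 km.
Leg B→C: central angle 2.0348 rad, distance 12963.5 km.
Leg C→D: central angle 0.6483 rad, distance 4130.1 km.
Total: 8476.0 + 12963.5 + 4130.1 ≈ 25570 km.

25570 km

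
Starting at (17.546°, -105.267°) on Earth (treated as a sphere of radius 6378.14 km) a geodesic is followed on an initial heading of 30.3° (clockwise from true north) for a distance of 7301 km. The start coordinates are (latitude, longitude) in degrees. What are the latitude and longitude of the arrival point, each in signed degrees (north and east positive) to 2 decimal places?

Angular distance δ = d/R = 7301/6378.14 = 1.14469 rad; initial bearing θ = 0.5288 rad.
sin φ₂ = sin φ₁ cos δ + cos φ₁ sin δ cos θ = (0.3015)(0.4133) + (0.9535)(0.9106)(0.8634) = 0.8742, so φ₂ = 60.95°.
Δλ = atan2(sin θ sin δ cos φ₁, cos δ − sin φ₁ sin φ₂) = atan2(0.4380, 0.1498) = 71.123°.
λ₂ = -105.267° + 71.123° = -34.14°.

60.95°, -34.14°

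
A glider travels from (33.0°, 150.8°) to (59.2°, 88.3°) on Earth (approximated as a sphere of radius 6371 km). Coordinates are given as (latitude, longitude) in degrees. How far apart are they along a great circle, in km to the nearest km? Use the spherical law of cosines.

In radians: φ₁ = 0.5760, φ₂ = 1.0332, Δλ = -62.500° = -1.0908 rad.
cos c = sin φ₁ sin φ₂ + cos φ₁ cos φ₂ cos Δλ = (0.5446)(0.8590) + (0.8387)(0.5120)(0.4617) = 0.66611,
so c = arccos(0.66611) = 0.84181 rad.
Distance = R·c = 6371 × 0.8418 ≈ 5363 km.

5363 km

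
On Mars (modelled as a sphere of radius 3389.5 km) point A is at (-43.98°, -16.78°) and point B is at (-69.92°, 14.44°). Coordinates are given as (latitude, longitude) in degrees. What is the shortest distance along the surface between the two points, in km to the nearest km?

1792 km

In radians: φ₁ = -0.7676, φ₂ = -1.2203, Δλ = 31.220° = 0.5449 rad.
cos c = sin φ₁ sin φ₂ + cos φ₁ cos φ₂ cos Δλ = (-0.6944)(-0.9392) + (0.7196)(0.3433)(0.8552) = 0.86347,
so c = arccos(0.86347) = 0.52868 rad.
Distance = R·c = 3389.5 × 0.5287 ≈ 1792 km.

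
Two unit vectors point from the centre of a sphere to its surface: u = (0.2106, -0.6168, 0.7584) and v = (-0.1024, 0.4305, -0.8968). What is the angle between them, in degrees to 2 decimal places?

u·v = -0.9672; |u| = 1.0000, |v| = 1.0000.
cos θ = (u·v)/(|u||v|) = -0.9672, so θ = 165.29°.

165.29°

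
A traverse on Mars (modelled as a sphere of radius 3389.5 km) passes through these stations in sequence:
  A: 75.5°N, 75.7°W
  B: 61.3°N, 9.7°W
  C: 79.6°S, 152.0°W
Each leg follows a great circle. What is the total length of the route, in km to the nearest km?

10928 km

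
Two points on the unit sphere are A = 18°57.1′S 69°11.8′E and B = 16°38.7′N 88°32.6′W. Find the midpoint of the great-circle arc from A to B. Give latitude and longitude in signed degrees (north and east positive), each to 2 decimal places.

Central angle δ = 2.7697 rad. Interpolating on the sphere with fraction f = 0.5:
P = [sin((1−f)δ)·A + sin(fδ)·B] / sin δ = 2.7048·A + 2.7048·B in Cartesian coordinates,
giving P = (0.9745, -0.1992, -0.1037), i.e. latitude -5.95°, longitude -11.55°.

-5.95°, -11.55°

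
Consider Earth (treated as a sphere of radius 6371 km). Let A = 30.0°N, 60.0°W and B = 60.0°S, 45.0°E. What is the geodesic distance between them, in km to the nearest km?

13680 km

With latitudes φ₁ = 30.000°, φ₂ = -60.000° and longitude difference Δλ = 105.000°:
Haversine: a = sin²(Δφ/2) + cos φ₁ cos φ₂ sin²(Δλ/2) = 0.5000 + (0.8660)(0.5000)(0.6294) = 0.77254.
Central angle c = 2·arcsin(√a) = 2.14729 rad.
Distance = R·c = 6371 × 2.1473 ≈ 13680 km.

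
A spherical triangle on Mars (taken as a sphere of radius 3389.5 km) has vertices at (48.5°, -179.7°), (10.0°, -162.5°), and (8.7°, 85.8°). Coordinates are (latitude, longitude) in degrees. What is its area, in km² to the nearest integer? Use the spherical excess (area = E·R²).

7959906 km²

Side lengths (central angles): a = 1.9110, b = 1.5089, c = 0.7175 rad; semiperimeter s = 2.0687.
By l'Huilier's theorem, tan(E/4) = √[tan(s/2) tan((s−a)/2) tan((s−b)/2) tan((s−c)/2)], giving spherical excess E = 0.6928 rad.
Area = E·R² = 0.6928 × (3389.5)² ≈ 7959906 km².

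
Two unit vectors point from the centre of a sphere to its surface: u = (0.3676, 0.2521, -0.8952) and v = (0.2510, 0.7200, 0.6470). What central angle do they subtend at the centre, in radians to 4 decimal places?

1.8812 rad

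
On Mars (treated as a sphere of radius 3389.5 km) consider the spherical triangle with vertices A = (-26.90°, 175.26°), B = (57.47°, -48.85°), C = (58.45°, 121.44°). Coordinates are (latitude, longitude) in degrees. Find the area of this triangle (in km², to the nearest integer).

17567077 km²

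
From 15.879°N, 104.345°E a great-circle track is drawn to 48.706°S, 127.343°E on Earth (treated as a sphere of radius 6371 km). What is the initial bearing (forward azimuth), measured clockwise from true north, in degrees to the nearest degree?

164°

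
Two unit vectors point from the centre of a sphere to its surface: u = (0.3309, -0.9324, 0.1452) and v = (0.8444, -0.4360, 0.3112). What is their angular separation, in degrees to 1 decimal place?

43.0°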